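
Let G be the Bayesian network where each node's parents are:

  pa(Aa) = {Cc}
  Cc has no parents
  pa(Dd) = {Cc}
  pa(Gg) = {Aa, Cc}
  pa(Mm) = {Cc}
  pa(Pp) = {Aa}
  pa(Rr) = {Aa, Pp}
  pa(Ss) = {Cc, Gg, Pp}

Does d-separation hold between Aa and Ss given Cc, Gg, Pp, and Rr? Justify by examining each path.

Yes — Aa and Ss are d-separated given {Cc, Gg, Pp, Rr}.

Enumerating the 6 paths from Aa to Ss and testing each for blocking by {Cc, Gg, Pp, Rr}:
  1. Aa → Gg → Ss — Gg:chain[blocks] ⇒ blocked
  2. Aa → Gg ← Cc → Ss — Gg:collider[open]; Cc:fork[blocks] ⇒ blocked
  3. Aa → Pp → Ss — Pp:chain[blocks] ⇒ blocked
  4. Aa → Rr ← Pp → Ss — Rr:collider[open]; Pp:fork[blocks] ⇒ blocked
  5. Aa ← Cc → Gg → Ss — Cc:fork[blocks]; Gg:chain[blocks] ⇒ blocked
  6. Aa ← Cc → Ss — Cc:fork[blocks] ⇒ blocked
Since every path is blocked, d-separation holds.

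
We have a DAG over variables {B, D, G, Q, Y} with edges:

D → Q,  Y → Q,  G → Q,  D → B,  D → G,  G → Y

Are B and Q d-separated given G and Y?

Enumerating the 3 paths from B to Q and testing each for blocking by {G, Y}:
Path 1: B ← D → Q
  D is a fork and D is not conditioned on — no node blocks this path, so it is active.
Path 2: B ← D → G → Y → Q
  G is a chain here and G is conditioned on, so the path is blocked at G.
Path 3: B ← D → G → Q
  G is a chain here and G is conditioned on, so the path is blocked at G.
At least one path is unblocked, so d-separation fails.

No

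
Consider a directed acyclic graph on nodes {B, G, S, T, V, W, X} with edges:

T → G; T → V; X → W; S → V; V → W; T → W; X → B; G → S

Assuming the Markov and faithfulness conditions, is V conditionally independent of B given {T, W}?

Enumerating the 3 paths from V to B and testing each for blocking by {T, W}:
Path 1: V → W ← X → B
  W is a collider and W is conditioned on, which opens it; X is a fork and X is not conditioned on — no node blocks this path, so it is active.
Path 2: V ← S ← G ← T → W ← X → B
  T is a fork here and T is conditioned on, so the path is blocked at T.
Path 3: V ← T → W ← X → B
  T is a fork here and T is conditioned on, so the path is blocked at T.
Because an active path exists, V and B are not d-separated.

No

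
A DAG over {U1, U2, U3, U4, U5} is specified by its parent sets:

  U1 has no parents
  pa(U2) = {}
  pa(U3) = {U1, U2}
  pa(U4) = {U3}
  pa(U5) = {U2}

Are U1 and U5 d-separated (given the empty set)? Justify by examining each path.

The only undirected path from U1 to U5 is:
Path 1: U1 → U3 ← U2 → U5
  U3 is a collider here and neither U3 nor any of its descendants is conditioned on, so the collider stays closed — the path is blocked at U3.
All paths are blocked; U1 ⊥ U5 | ∅ holds.

Yes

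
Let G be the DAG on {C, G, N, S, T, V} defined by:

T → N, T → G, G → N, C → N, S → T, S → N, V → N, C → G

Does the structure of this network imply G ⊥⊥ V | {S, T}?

Enumerating the 4 paths from G to V and testing each for blocking by {S, T}:
  1. G ← T ← S → N ← V — T:chain[blocks]; S:fork[blocks]; N:collider[blocks] ⇒ blocked
  2. G ← T → N ← V — T:fork[blocks]; N:collider[blocks] ⇒ blocked
  3. G ← C → N ← V — C:fork[open]; N:collider[blocks] ⇒ blocked
  4. G → N ← V — N:collider[blocks] ⇒ blocked
All paths are blocked; G ⊥ V | {S, T} holds.

Yes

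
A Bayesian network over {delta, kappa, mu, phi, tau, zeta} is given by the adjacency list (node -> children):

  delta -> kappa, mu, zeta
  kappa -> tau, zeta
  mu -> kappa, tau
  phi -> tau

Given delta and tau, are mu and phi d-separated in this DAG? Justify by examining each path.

We examine all 4 paths between mu and phi:
Path 1: mu → kappa → tau ← phi
  kappa is a chain and kappa is not conditioned on; tau is a collider and tau is conditioned on, which opens it — no node blocks this path, so it is active.
Path 2: mu ← delta → kappa → tau ← phi
  delta is a fork here and delta is conditioned on, so the path is blocked at delta.
Path 3: mu ← delta → zeta ← kappa → tau ← phi
  delta is a fork here and delta is conditioned on, so the path is blocked at delta.
Path 4: mu → tau ← phi
  tau is a collider and tau is conditioned on, which opens it — no node blocks this path, so it is active.
Because an active path exists, mu and phi are not d-separated.

No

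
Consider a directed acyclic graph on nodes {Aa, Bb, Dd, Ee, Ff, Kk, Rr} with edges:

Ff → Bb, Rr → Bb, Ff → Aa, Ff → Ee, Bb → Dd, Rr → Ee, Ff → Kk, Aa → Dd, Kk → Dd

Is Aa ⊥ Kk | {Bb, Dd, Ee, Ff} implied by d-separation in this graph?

No

Enumerating the 6 paths from Aa to Kk and testing each for blocking by {Bb, Dd, Ee, Ff}:
Path 1: Aa → Dd ← Kk
  Dd is a collider and Dd is conditioned on, which opens it — no node blocks this path, so it is active.
Path 2: Aa → Dd ← Bb ← Rr → Ee ← Ff → Kk
  Bb is a chain here and Bb is conditioned on, so the path is blocked at Bb.
Path 3: Aa → Dd ← Bb ← Ff → Kk
  Bb is a chain here and Bb is conditioned on, so the path is blocked at Bb.
Path 4: Aa ← Ff → Kk
  Ff is a fork here and Ff is conditioned on, so the path is blocked at Ff.
Path 5: Aa ← Ff → Bb → Dd ← Kk
  Ff is a fork here and Ff is conditioned on, so the path is blocked at Ff.
Path 6: Aa ← Ff → Ee ← Rr → Bb → Dd ← Kk
  Ff is a fork here and Ff is conditioned on, so the path is blocked at Ff.
At least one path is unblocked, so d-separation fails.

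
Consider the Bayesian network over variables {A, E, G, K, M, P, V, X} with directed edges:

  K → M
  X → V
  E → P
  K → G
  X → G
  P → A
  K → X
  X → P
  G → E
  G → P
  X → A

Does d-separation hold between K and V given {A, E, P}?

No

We examine all 6 paths between K and V:
Path 1: K → X → V
  X is a chain and X is not conditioned on — no node blocks this path, so it is active.
Path 2: K → G ← X → V
  G is a collider and its descendant A is conditioned on, which opens it; X is a fork and X is not conditioned on — no node blocks this path, so it is active.
Path 3: K → G → E → P ← X → V
  E is a chain here and E is conditioned on, so the path is blocked at E.
Path 4: K → G → E → P → A ← X → V
  E is a chain here and E is conditioned on, so the path is blocked at E.
Path 5: K → G → P ← X → V
  G is a chain and G is not conditioned on; P is a collider and P is conditioned on, which opens it; X is a fork and X is not conditioned on — no node blocks this path, so it is active.
Path 6: K → G → P → A ← X → V
  P is a chain here and P is conditioned on, so the path is blocked at P.
At least one path is unblocked, so d-separation fails.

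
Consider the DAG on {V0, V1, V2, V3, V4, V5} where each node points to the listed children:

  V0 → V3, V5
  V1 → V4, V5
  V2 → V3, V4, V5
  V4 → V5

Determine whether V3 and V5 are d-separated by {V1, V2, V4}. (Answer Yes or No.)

Enumerating the 4 paths from V3 to V5 and testing each for blocking by {V1, V2, V4}:
Path 1: V3 ← V0 → V5
  V0 is a fork and V0 is not conditioned on — no node blocks this path, so it is active.
Path 2: V3 ← V2 → V4 → V5
  V2 is a fork here and V2 is conditioned on, so the path is blocked at V2.
Path 3: V3 ← V2 → V4 ← V1 → V5
  V2 is a fork here and V2 is conditioned on, so the path is blocked at V2.
Path 4: V3 ← V2 → V5
  V2 is a fork here and V2 is conditioned on, so the path is blocked at V2.
At least one path is unblocked, so d-separation fails.

No — V3 and V5 are not d-separated given {V1, V2, V4}.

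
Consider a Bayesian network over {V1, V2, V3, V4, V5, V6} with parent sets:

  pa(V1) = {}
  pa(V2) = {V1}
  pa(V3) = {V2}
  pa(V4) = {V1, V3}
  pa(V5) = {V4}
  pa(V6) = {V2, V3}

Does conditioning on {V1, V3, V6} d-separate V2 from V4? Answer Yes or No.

Enumerating the 3 paths from V2 to V4 and testing each for blocking by {V1, V3, V6}:
  1. V2 → V6 ← V3 → V4 — V6:collider[open]; V3:fork[blocks] ⇒ blocked
  2. V2 → V3 → V4 — V3:chain[blocks] ⇒ blocked
  3. V2 ← V1 → V4 — V1:fork[blocks] ⇒ blocked
Since every path is blocked, d-separation holds.

Yes — V2 and V4 are d-separated given {V1, V3, V6}.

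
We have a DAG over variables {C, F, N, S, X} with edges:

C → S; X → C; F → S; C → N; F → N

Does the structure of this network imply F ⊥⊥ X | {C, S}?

We examine all 2 paths between F and X:
Path 1: F → N ← C ← X
  N is a collider here and neither N nor any of its descendants is conditioned on, so the collider stays closed — the path is blocked at N.
Path 2: F → S ← C ← X
  C is a chain here and C is conditioned on, so the path is blocked at C.
Every path is blocked, so F and X are d-separated given {C, S}.

Yes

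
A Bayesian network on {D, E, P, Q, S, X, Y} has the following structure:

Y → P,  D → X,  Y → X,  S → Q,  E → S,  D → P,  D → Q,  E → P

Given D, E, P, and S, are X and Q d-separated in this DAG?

Yes

There are 4 undirected paths between X and Q; checking each against the conditioning set {D, E, P, S}:
Path 1: X ← D → P ← E → S → Q
  D is a fork here and D is conditioned on, so the path is blocked at D.
Path 2: X ← D → Q
  D is a fork here and D is conditioned on, so the path is blocked at D.
Path 3: X ← Y → P ← E → S → Q
  E is a fork here and E is conditioned on, so the path is blocked at E.
Path 4: X ← Y → P ← D → Q
  D is a fork here and D is conditioned on, so the path is blocked at D.
All paths are blocked; X ⊥ Q | {D, E, P, S} holds.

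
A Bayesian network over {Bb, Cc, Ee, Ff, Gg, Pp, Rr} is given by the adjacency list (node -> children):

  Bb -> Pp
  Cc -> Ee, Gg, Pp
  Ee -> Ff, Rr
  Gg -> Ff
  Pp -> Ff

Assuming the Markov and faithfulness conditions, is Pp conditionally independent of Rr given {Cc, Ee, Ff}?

Yes

4 paths connect Pp and Rr; each must be blocked for d-separation to hold:
Path 1: Pp → Ff ← Ee → Rr
  Ee is a fork here and Ee is conditioned on, so the path is blocked at Ee.
Path 2: Pp → Ff ← Gg ← Cc → Ee → Rr
  Cc is a fork here and Cc is conditioned on, so the path is blocked at Cc.
Path 3: Pp ← Cc → Ee → Rr
  Cc is a fork here and Cc is conditioned on, so the path is blocked at Cc.
Path 4: Pp ← Cc → Gg → Ff ← Ee → Rr
  Cc is a fork here and Cc is conditioned on, so the path is blocked at Cc.
Since every path is blocked, d-separation holds.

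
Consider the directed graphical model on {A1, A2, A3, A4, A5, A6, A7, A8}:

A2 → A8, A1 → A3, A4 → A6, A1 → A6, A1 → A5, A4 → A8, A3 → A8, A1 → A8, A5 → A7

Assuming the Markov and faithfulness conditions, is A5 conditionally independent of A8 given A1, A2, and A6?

Yes — A5 and A8 are d-separated given {A1, A2, A6}.

Enumerating the 3 paths from A5 to A8 and testing each for blocking by {A1, A2, A6}:
Path 1: A5 ← A1 → A8
  A1 is a fork here and A1 is conditioned on, so the path is blocked at A1.
Path 2: A5 ← A1 → A3 → A8
  A1 is a fork here and A1 is conditioned on, so the path is blocked at A1.
Path 3: A5 ← A1 → A6 ← A4 → A8
  A1 is a fork here and A1 is conditioned on, so the path is blocked at A1.
All paths are blocked; A5 ⊥ A8 | {A1, A2, A6} holds.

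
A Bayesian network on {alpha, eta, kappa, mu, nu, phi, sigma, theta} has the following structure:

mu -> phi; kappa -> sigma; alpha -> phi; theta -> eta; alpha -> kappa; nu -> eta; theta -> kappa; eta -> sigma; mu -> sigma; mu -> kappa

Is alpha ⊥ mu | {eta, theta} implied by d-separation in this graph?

Yes

There are 4 undirected paths between alpha and mu; checking each against the conditioning set {eta, theta}:
Path 1: alpha → phi ← mu
  phi is a collider here and neither phi nor any of its descendants is conditioned on, so the collider stays closed — the path is blocked at phi.
Path 2: alpha → kappa → sigma ← mu
  sigma is a collider here and neither sigma nor any of its descendants is conditioned on, so the collider stays closed — the path is blocked at sigma.
Path 3: alpha → kappa ← theta → eta → sigma ← mu
  kappa is a collider here and neither kappa nor any of its descendants is conditioned on, so the collider stays closed — the path is blocked at kappa.
Path 4: alpha → kappa ← mu
  kappa is a collider here and neither kappa nor any of its descendants is conditioned on, so the collider stays closed — the path is blocked at kappa.
Since every path is blocked, d-separation holds.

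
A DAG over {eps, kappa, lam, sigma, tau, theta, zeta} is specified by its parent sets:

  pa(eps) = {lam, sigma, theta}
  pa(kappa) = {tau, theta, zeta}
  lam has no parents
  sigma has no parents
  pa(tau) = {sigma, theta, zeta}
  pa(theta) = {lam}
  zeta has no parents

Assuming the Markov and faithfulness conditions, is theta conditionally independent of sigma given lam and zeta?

5 paths connect theta and sigma; each must be blocked for d-separation to hold:
  1. theta → tau ← sigma — tau:collider[blocks] ⇒ blocked
  2. theta → kappa ← zeta → tau ← sigma — kappa:collider[blocks]; zeta:fork[blocks]; tau:collider[blocks] ⇒ blocked
  3. theta → kappa ← tau ← sigma — kappa:collider[blocks]; tau:chain[open] ⇒ blocked
  4. theta ← lam → eps ← sigma — lam:fork[blocks]; eps:collider[blocks] ⇒ blocked
  5. theta → eps ← sigma — eps:collider[blocks] ⇒ blocked
Every path is blocked, so theta and sigma are d-separated given {lam, zeta}.

Yes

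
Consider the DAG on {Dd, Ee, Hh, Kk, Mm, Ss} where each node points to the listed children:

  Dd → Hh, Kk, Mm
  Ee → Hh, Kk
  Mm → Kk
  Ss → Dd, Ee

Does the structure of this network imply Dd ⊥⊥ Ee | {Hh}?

No

There are 4 undirected paths between Dd and Ee; checking each against the conditioning set {Hh}:
Path 1: Dd → Hh ← Ee
  Hh is a collider and Hh is conditioned on, which opens it — no node blocks this path, so it is active.
Path 2: Dd ← Ss → Ee
  Ss is a fork and Ss is not conditioned on — no node blocks this path, so it is active.
Path 3: Dd → Kk ← Ee
  Kk is a collider here and neither Kk nor any of its descendants is conditioned on, so the collider stays closed — the path is blocked at Kk.
Path 4: Dd → Mm → Kk ← Ee
  Kk is a collider here and neither Kk nor any of its descendants is conditioned on, so the collider stays closed — the path is blocked at Kk.
At least one path is unblocked, so d-separation fails.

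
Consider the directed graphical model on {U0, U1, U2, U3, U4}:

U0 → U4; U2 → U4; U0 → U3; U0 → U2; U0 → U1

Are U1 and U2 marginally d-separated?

No — U1 and U2 are not d-separated given ∅.

We examine all 2 paths between U1 and U2:
Path 1: U1 ← U0 → U2
  U0 is a fork and U0 is not conditioned on — no node blocks this path, so it is active.
Path 2: U1 ← U0 → U4 ← U2
  U4 is a collider here and neither U4 nor any of its descendants is conditioned on, so the collider stays closed — the path is blocked at U4.
Since the path U1 ← U0 → U2 is active, U1 and U2 are not d-separated given ∅.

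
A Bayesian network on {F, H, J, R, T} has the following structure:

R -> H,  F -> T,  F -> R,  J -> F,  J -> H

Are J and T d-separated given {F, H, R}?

Yes

Enumerating the 2 paths from J to T and testing each for blocking by {F, H, R}:
Path 1: J → H ← R ← F → T
  R is a chain here and R is conditioned on, so the path is blocked at R.
Path 2: J → F → T
  F is a chain here and F is conditioned on, so the path is blocked at F.
Every path is blocked, so J and T are d-separated given {F, H, R}.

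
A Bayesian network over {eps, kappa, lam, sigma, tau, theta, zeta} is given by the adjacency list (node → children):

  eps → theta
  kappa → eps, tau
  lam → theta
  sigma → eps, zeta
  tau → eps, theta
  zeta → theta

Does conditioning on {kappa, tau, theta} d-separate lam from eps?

We examine all 4 paths between lam and eps:
Path 1: lam → theta ← tau ← kappa → eps
  tau is a chain here and tau is conditioned on, so the path is blocked at tau.
Path 2: lam → theta ← tau → eps
  tau is a fork here and tau is conditioned on, so the path is blocked at tau.
Path 3: lam → theta ← zeta ← sigma → eps
  theta is a collider and theta is conditioned on, which opens it; zeta is a chain and zeta is not conditioned on; sigma is a fork and sigma is not conditioned on — no node blocks this path, so it is active.
Path 4: lam → theta ← eps
  theta is a collider and theta is conditioned on, which opens it — no node blocks this path, so it is active.
Because an active path exists, lam and eps are not d-separated.

No — lam and eps are not d-separated given {kappa, tau, theta}.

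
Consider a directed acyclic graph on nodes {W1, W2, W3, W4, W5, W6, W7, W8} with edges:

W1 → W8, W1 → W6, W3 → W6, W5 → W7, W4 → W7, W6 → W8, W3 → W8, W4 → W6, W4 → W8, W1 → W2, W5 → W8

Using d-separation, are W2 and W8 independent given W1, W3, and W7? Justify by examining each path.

Yes — W2 and W8 are d-separated given {W1, W3, W7}.

5 paths connect W2 and W8; each must be blocked for d-separation to hold:
  1. W2 ← W1 → W8 — W1:fork[blocks] ⇒ blocked
  2. W2 ← W1 → W6 ← W4 → W8 — W1:fork[blocks]; W6:collider[blocks]; W4:fork[open] ⇒ blocked
  3. W2 ← W1 → W6 ← W4 → W7 ← W5 → W8 — W1:fork[blocks]; W6:collider[blocks]; W4:fork[open]; W7:collider[open]; W5:fork[open] ⇒ blocked
  4. W2 ← W1 → W6 → W8 — W1:fork[blocks]; W6:chain[open] ⇒ blocked
  5. W2 ← W1 → W6 ← W3 → W8 — W1:fork[blocks]; W6:collider[blocks]; W3:fork[blocks] ⇒ blocked
All paths are blocked; W2 ⊥ W8 | {W1, W3, W7} holds.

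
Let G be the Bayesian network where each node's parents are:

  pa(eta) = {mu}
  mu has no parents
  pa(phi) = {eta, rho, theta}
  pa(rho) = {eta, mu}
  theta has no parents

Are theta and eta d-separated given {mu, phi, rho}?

Enumerating the 3 paths from theta to eta and testing each for blocking by {mu, phi, rho}:
Path 1: theta → phi ← rho ← mu → eta
  rho is a chain here and rho is conditioned on, so the path is blocked at rho.
Path 2: theta → phi ← rho ← eta
  rho is a chain here and rho is conditioned on, so the path is blocked at rho.
Path 3: theta → phi ← eta
  phi is a collider and phi is conditioned on, which opens it — no node blocks this path, so it is active.
Because an active path exists, theta and eta are not d-separated.

No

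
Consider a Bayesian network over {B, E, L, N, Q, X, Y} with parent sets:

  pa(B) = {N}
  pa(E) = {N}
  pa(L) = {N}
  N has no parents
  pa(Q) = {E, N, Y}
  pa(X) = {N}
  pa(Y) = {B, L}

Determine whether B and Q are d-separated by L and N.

No

6 paths connect B and Q; each must be blocked for d-separation to hold:
Path 1: B ← N → L → Y → Q
  N is a fork here and N is conditioned on, so the path is blocked at N.
Path 2: B ← N → Q
  N is a fork here and N is conditioned on, so the path is blocked at N.
Path 3: B ← N → E → Q
  N is a fork here and N is conditioned on, so the path is blocked at N.
Path 4: B → Y ← L ← N → Q
  Y is a collider here and neither Y nor any of its descendants is conditioned on, so the collider stays closed — the path is blocked at Y.
Path 5: B → Y ← L ← N → E → Q
  Y is a collider here and neither Y nor any of its descendants is conditioned on, so the collider stays closed — the path is blocked at Y.
Path 6: B → Y → Q
  Y is a chain and Y is not conditioned on — no node blocks this path, so it is active.
Since the path B → Y → Q is active, B and Q are not d-separated given {L, N}.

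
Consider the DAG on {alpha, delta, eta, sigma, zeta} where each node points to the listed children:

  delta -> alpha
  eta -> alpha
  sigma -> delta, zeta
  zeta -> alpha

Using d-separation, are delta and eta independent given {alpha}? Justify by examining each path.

We examine all 2 paths between delta and eta:
Path 1: delta → alpha ← eta
  alpha is a collider and alpha is conditioned on, which opens it — no node blocks this path, so it is active.
Path 2: delta ← sigma → zeta → alpha ← eta
  sigma is a fork and sigma is not conditioned on; zeta is a chain and zeta is not conditioned on; alpha is a collider and alpha is conditioned on, which opens it — no node blocks this path, so it is active.
Because an active path exists, delta and eta are not d-separated.

No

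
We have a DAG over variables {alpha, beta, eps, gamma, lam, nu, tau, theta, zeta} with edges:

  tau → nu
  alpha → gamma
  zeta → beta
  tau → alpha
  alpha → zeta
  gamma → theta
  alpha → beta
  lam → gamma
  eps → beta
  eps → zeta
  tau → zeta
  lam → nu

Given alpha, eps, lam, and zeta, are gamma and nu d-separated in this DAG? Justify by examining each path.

Yes

Enumerating the 5 paths from gamma to nu and testing each for blocking by {alpha, eps, lam, zeta}:
Path 1: gamma ← alpha → beta ← zeta ← tau → nu
  alpha is a fork here and alpha is conditioned on, so the path is blocked at alpha.
Path 2: gamma ← alpha → beta ← eps → zeta ← tau → nu
  alpha is a fork here and alpha is conditioned on, so the path is blocked at alpha.
Path 3: gamma ← alpha ← tau → nu
  alpha is a chain here and alpha is conditioned on, so the path is blocked at alpha.
Path 4: gamma ← alpha → zeta ← tau → nu
  alpha is a fork here and alpha is conditioned on, so the path is blocked at alpha.
Path 5: gamma ← lam → nu
  lam is a fork here and lam is conditioned on, so the path is blocked at lam.
Every path is blocked, so gamma and nu are d-separated given {alpha, eps, lam, zeta}.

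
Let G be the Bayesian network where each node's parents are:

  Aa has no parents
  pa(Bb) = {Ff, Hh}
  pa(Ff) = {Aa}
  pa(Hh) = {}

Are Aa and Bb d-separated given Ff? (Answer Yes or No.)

Only one path connects Aa and Bb:
Path 1: Aa → Ff → Bb
  Ff is a chain here and Ff is conditioned on, so the path is blocked at Ff.
All paths are blocked; Aa ⊥ Bb | {Ff} holds.

Yes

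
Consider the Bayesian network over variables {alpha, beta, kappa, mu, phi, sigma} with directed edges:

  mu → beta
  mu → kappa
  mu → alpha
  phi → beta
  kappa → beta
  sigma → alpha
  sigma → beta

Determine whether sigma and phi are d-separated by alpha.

Yes — sigma and phi are d-separated given {alpha}.

There are 3 undirected paths between sigma and phi; checking each against the conditioning set {alpha}:
Path 1: sigma → beta ← phi
  beta is a collider here and neither beta nor any of its descendants is conditioned on, so the collider stays closed — the path is blocked at beta.
Path 2: sigma → alpha ← mu → beta ← phi
  beta is a collider here and neither beta nor any of its descendants is conditioned on, so the collider stays closed — the path is blocked at beta.
Path 3: sigma → alpha ← mu → kappa → beta ← phi
  beta is a collider here and neither beta nor any of its descendants is conditioned on, so the collider stays closed — the path is blocked at beta.
Every path is blocked, so sigma and phi are d-separated given {alpha}.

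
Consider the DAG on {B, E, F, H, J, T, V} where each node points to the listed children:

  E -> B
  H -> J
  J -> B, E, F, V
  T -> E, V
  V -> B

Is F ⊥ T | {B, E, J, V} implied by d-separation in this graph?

6 paths connect F and T; each must be blocked for d-separation to hold:
Path 1: F ← J → V ← T
  J is a fork here and J is conditioned on, so the path is blocked at J.
Path 2: F ← J → V → B ← E ← T
  J is a fork here and J is conditioned on, so the path is blocked at J.
Path 3: F ← J → B ← V ← T
  J is a fork here and J is conditioned on, so the path is blocked at J.
Path 4: F ← J → B ← E ← T
  J is a fork here and J is conditioned on, so the path is blocked at J.
Path 5: F ← J → E ← T
  J is a fork here and J is conditioned on, so the path is blocked at J.
Path 6: F ← J → E → B ← V ← T
  J is a fork here and J is conditioned on, so the path is blocked at J.
Every path is blocked, so F and T are d-separated given {B, E, J, V}.

Yes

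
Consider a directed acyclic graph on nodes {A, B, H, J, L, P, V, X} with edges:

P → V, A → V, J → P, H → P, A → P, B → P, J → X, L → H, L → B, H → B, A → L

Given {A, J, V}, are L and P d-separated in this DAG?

No

There are 6 undirected paths between L and P; checking each against the conditioning set {A, J, V}:
  1. L → B ← H → P — B:collider[open]; H:fork[open] ⇒ active
  2. L → B → P — B:chain[open] ⇒ active
  3. L ← A → V ← P — A:fork[blocks]; V:collider[open] ⇒ blocked
  4. L ← A → P — A:fork[blocks] ⇒ blocked
  5. L → H → B → P — H:chain[open]; B:chain[open] ⇒ active
  6. L → H → P — H:chain[open] ⇒ active
At least one path is unblocked, so d-separation fails.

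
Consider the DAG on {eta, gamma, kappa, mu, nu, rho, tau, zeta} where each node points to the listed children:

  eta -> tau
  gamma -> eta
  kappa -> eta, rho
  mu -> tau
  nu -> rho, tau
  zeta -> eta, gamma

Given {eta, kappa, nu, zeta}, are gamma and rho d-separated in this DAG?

4 paths connect gamma and rho; each must be blocked for d-separation to hold:
Path 1: gamma ← zeta → eta ← kappa → rho
  zeta is a fork here and zeta is conditioned on, so the path is blocked at zeta.
Path 2: gamma ← zeta → eta → tau ← nu → rho
  zeta is a fork here and zeta is conditioned on, so the path is blocked at zeta.
Path 3: gamma → eta ← kappa → rho
  kappa is a fork here and kappa is conditioned on, so the path is blocked at kappa.
Path 4: gamma → eta → tau ← nu → rho
  eta is a chain here and eta is conditioned on, so the path is blocked at eta.
All paths are blocked; gamma ⊥ rho | {eta, kappa, nu, zeta} holds.

Yes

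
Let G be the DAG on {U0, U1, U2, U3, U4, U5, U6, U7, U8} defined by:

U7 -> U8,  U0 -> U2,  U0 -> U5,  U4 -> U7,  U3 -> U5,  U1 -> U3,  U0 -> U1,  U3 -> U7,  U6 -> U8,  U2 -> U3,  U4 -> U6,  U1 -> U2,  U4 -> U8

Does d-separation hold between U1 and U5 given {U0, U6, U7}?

No

6 paths connect U1 and U5; each must be blocked for d-separation to hold:
Path 1: U1 ← U0 → U5
  U0 is a fork here and U0 is conditioned on, so the path is blocked at U0.
Path 2: U1 ← U0 → U2 → U3 → U5
  U0 is a fork here and U0 is conditioned on, so the path is blocked at U0.
Path 3: U1 → U3 → U5
  U3 is a chain and U3 is not conditioned on — no node blocks this path, so it is active.
Path 4: U1 → U3 ← U2 ← U0 → U5
  U0 is a fork here and U0 is conditioned on, so the path is blocked at U0.
Path 5: U1 → U2 ← U0 → U5
  U0 is a fork here and U0 is conditioned on, so the path is blocked at U0.
Path 6: U1 → U2 → U3 → U5
  U2 is a chain and U2 is not conditioned on; U3 is a chain and U3 is not conditioned on — no node blocks this path, so it is active.
Because an active path exists, U1 and U5 are not d-separated.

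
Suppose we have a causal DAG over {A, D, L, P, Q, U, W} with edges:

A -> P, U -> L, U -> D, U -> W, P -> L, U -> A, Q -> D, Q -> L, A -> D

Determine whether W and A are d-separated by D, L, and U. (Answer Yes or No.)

Yes — W and A are d-separated given {D, L, U}.

There are 5 undirected paths between W and A; checking each against the conditioning set {D, L, U}:
  1. W ← U → D ← Q → L ← P ← A — U:fork[blocks]; D:collider[open]; Q:fork[open]; L:collider[open]; P:chain[open] ⇒ blocked
  2. W ← U → D ← A — U:fork[blocks]; D:collider[open] ⇒ blocked
  3. W ← U → L ← Q → D ← A — U:fork[blocks]; L:collider[open]; Q:fork[open]; D:collider[open] ⇒ blocked
  4. W ← U → L ← P ← A — U:fork[blocks]; L:collider[open]; P:chain[open] ⇒ blocked
  5. W ← U → A — U:fork[blocks] ⇒ blocked
Since every path is blocked, d-separation holds.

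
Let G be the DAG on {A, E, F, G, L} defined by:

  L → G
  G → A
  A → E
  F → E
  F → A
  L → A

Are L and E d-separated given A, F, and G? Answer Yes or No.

We examine all 4 paths between L and E:
Path 1: L → G → A ← F → E
  G is a chain here and G is conditioned on, so the path is blocked at G.
Path 2: L → G → A → E
  G is a chain here and G is conditioned on, so the path is blocked at G.
Path 3: L → A ← F → E
  F is a fork here and F is conditioned on, so the path is blocked at F.
Path 4: L → A → E
  A is a chain here and A is conditioned on, so the path is blocked at A.
Since every path is blocked, d-separation holds.

Yes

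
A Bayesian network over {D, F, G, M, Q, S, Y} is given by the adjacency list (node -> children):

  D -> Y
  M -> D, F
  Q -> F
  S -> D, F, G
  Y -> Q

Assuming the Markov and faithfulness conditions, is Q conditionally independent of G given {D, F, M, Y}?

We examine all 4 paths between Q and G:
Path 1: Q → F ← M → D ← S → G
  M is a fork here and M is conditioned on, so the path is blocked at M.
Path 2: Q → F ← S → G
  F is a collider and F is conditioned on, which opens it; S is a fork and S is not conditioned on — no node blocks this path, so it is active.
Path 3: Q ← Y ← D ← M → F ← S → G
  Y is a chain here and Y is conditioned on, so the path is blocked at Y.
Path 4: Q ← Y ← D ← S → G
  Y is a chain here and Y is conditioned on, so the path is blocked at Y.
Since the path Q → F ← S → G is active, Q and G are not d-separated given {D, F, M, Y}.

No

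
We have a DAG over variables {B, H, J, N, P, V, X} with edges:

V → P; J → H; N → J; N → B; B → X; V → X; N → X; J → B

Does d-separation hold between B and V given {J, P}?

We examine all 3 paths between B and V:
  1. B ← J ← N → X ← V — J:chain[blocks]; N:fork[open]; X:collider[blocks] ⇒ blocked
  2. B ← N → X ← V — N:fork[open]; X:collider[blocks] ⇒ blocked
  3. B → X ← V — X:collider[blocks] ⇒ blocked
Every path is blocked, so B and V are d-separated given {J, P}.

Yes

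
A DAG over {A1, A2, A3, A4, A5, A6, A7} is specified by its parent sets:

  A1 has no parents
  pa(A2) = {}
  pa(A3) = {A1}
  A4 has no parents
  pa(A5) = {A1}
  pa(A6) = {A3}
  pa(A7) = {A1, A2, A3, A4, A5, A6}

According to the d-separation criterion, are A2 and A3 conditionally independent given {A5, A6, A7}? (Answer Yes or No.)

No

We examine all 4 paths between A2 and A3:
Path 1: A2 → A7 ← A6 ← A3
  A6 is a chain here and A6 is conditioned on, so the path is blocked at A6.
Path 2: A2 → A7 ← A5 ← A1 → A3
  A5 is a chain here and A5 is conditioned on, so the path is blocked at A5.
Path 3: A2 → A7 ← A1 → A3
  A7 is a collider and A7 is conditioned on, which opens it; A1 is a fork and A1 is not conditioned on — no node blocks this path, so it is active.
Path 4: A2 → A7 ← A3
  A7 is a collider and A7 is conditioned on, which opens it — no node blocks this path, so it is active.
Since the path A2 → A7 ← A1 → A3 is active, A2 and A3 are not d-separated given {A5, A6, A7}.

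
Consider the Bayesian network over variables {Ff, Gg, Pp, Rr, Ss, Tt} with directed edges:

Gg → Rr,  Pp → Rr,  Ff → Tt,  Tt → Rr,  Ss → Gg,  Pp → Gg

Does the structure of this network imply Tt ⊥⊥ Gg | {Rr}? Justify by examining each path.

We examine all 2 paths between Tt and Gg:
  1. Tt → Rr ← Gg — Rr:collider[open] ⇒ active
  2. Tt → Rr ← Pp → Gg — Rr:collider[open]; Pp:fork[open] ⇒ active
At least one path is unblocked, so d-separation fails.

No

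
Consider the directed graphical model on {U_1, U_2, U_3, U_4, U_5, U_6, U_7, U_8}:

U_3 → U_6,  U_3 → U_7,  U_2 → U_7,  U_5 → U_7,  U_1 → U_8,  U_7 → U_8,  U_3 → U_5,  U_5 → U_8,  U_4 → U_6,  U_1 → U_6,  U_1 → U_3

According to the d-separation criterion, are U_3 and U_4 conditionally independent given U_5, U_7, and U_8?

There are 6 undirected paths between U_3 and U_4; checking each against the conditioning set {U_5, U_7, U_8}:
Path 1: U_3 ← U_1 → U_6 ← U_4
  U_6 is a collider here and neither U_6 nor any of its descendants is conditioned on, so the collider stays closed — the path is blocked at U_6.
Path 2: U_3 → U_5 → U_7 → U_8 ← U_1 → U_6 ← U_4
  U_5 is a chain here and U_5 is conditioned on, so the path is blocked at U_5.
Path 3: U_3 → U_5 → U_8 ← U_1 → U_6 ← U_4
  U_5 is a chain here and U_5 is conditioned on, so the path is blocked at U_5.
Path 4: U_3 → U_7 ← U_5 → U_8 ← U_1 → U_6 ← U_4
  U_5 is a fork here and U_5 is conditioned on, so the path is blocked at U_5.
Path 5: U_3 → U_7 → U_8 ← U_1 → U_6 ← U_4
  U_7 is a chain here and U_7 is conditioned on, so the path is blocked at U_7.
Path 6: U_3 → U_6 ← U_4
  U_6 is a collider here and neither U_6 nor any of its descendants is conditioned on, so the collider stays closed — the path is blocked at U_6.
Every path is blocked, so U_3 and U_4 are d-separated given {U_5, U_7, U_8}.

Yes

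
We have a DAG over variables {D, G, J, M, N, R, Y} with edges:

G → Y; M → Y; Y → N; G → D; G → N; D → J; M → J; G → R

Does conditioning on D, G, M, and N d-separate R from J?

Yes

We examine all 3 paths between R and J:
Path 1: R ← G → D → J
  G is a fork here and G is conditioned on, so the path is blocked at G.
Path 2: R ← G → Y ← M → J
  G is a fork here and G is conditioned on, so the path is blocked at G.
Path 3: R ← G → N ← Y ← M → J
  G is a fork here and G is conditioned on, so the path is blocked at G.
Since every path is blocked, d-separation holds.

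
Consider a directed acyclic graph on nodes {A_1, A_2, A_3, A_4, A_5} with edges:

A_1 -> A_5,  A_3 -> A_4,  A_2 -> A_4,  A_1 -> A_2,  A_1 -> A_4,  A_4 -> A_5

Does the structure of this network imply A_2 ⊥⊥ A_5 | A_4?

No — A_2 and A_5 are not d-separated given {A_4}.

We examine all 4 paths between A_2 and A_5:
  1. A_2 → A_4 ← A_1 → A_5 — A_4:collider[open]; A_1:fork[open] ⇒ active
  2. A_2 → A_4 → A_5 — A_4:chain[blocks] ⇒ blocked
  3. A_2 ← A_1 → A_4 → A_5 — A_1:fork[open]; A_4:chain[blocks] ⇒ blocked
  4. A_2 ← A_1 → A_5 — A_1:fork[open] ⇒ active
Because an active path exists, A_2 and A_5 are not d-separated.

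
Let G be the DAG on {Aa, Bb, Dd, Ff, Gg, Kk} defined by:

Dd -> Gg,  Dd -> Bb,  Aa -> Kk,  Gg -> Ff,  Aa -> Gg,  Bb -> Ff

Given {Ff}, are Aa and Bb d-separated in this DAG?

There are 2 undirected paths between Aa and Bb; checking each against the conditioning set {Ff}:
Path 1: Aa → Gg ← Dd → Bb
  Gg is a collider and its descendant Ff is conditioned on, which opens it; Dd is a fork and Dd is not conditioned on — no node blocks this path, so it is active.
Path 2: Aa → Gg → Ff ← Bb
  Gg is a chain and Gg is not conditioned on; Ff is a collider and Ff is conditioned on, which opens it — no node blocks this path, so it is active.
Because an active path exists, Aa and Bb are not d-separated.

No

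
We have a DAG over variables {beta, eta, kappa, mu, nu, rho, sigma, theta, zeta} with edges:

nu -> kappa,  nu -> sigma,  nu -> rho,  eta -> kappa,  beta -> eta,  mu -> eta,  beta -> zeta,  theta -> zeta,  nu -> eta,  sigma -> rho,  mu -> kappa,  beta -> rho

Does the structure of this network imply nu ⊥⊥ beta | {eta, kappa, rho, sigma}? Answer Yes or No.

No

Enumerating the 5 paths from nu to beta and testing each for blocking by {eta, kappa, rho, sigma}:
Path 1: nu → sigma → rho ← beta
  sigma is a chain here and sigma is conditioned on, so the path is blocked at sigma.
Path 2: nu → eta ← beta
  eta is a collider and eta is conditioned on, which opens it — no node blocks this path, so it is active.
Path 3: nu → kappa ← eta ← beta
  eta is a chain here and eta is conditioned on, so the path is blocked at eta.
Path 4: nu → kappa ← mu → eta ← beta
  kappa is a collider and kappa is conditioned on, which opens it; mu is a fork and mu is not conditioned on; eta is a collider and eta is conditioned on, which opens it — no node blocks this path, so it is active.
Path 5: nu → rho ← beta
  rho is a collider and rho is conditioned on, which opens it — no node blocks this path, so it is active.
Since the path nu → eta ← beta is active, nu and beta are not d-separated given {eta, kappa, rho, sigma}.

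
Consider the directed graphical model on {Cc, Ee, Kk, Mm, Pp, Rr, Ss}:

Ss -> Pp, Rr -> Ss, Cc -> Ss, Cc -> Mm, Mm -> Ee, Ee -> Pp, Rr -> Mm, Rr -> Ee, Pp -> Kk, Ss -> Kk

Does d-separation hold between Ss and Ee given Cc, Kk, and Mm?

Enumerating the 6 paths from Ss to Ee and testing each for blocking by {Cc, Kk, Mm}:
  1. Ss → Pp ← Ee — Pp:collider[open] ⇒ active
  2. Ss ← Rr → Mm → Ee — Rr:fork[open]; Mm:chain[blocks] ⇒ blocked
  3. Ss ← Rr → Ee — Rr:fork[open] ⇒ active
  4. Ss ← Cc → Mm ← Rr → Ee — Cc:fork[blocks]; Mm:collider[open]; Rr:fork[open] ⇒ blocked
  5. Ss ← Cc → Mm → Ee — Cc:fork[blocks]; Mm:chain[blocks] ⇒ blocked
  6. Ss → Kk ← Pp ← Ee — Kk:collider[open]; Pp:chain[open] ⇒ active
Since the path Ss → Pp ← Ee is active, Ss and Ee are not d-separated given {Cc, Kk, Mm}.

No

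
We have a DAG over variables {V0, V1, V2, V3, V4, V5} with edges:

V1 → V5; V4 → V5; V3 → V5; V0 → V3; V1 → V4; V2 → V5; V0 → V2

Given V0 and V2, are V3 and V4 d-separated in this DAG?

4 paths connect V3 and V4; each must be blocked for d-separation to hold:
Path 1: V3 → V5 ← V4
  V5 is a collider here and neither V5 nor any of its descendants is conditioned on, so the collider stays closed — the path is blocked at V5.
Path 2: V3 → V5 ← V1 → V4
  V5 is a collider here and neither V5 nor any of its descendants is conditioned on, so the collider stays closed — the path is blocked at V5.
Path 3: V3 ← V0 → V2 → V5 ← V4
  V0 is a fork here and V0 is conditioned on, so the path is blocked at V0.
Path 4: V3 ← V0 → V2 → V5 ← V1 → V4
  V0 is a fork here and V0 is conditioned on, so the path is blocked at V0.
All paths are blocked; V3 ⊥ V4 | {V0, V2} holds.

Yes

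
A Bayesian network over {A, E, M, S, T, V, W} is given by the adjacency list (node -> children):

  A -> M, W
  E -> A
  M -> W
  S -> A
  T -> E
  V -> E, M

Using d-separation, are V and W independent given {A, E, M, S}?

4 paths connect V and W; each must be blocked for d-separation to hold:
Path 1: V → E → A → M → W
  E is a chain here and E is conditioned on, so the path is blocked at E.
Path 2: V → E → A → W
  E is a chain here and E is conditioned on, so the path is blocked at E.
Path 3: V → M ← A → W
  A is a fork here and A is conditioned on, so the path is blocked at A.
Path 4: V → M → W
  M is a chain here and M is conditioned on, so the path is blocked at M.
Since every path is blocked, d-separation holds.

Yes — V and W are d-separated given {A, E, M, S}.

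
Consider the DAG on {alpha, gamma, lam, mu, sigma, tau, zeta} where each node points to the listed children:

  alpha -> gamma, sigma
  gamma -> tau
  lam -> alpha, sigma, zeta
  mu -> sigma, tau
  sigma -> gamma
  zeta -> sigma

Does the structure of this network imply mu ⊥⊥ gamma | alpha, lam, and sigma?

Yes — mu and gamma are d-separated given {alpha, lam, sigma}.

There are 5 undirected paths between mu and gamma; checking each against the conditioning set {alpha, lam, sigma}:
Path 1: mu → sigma ← alpha → gamma
  alpha is a fork here and alpha is conditioned on, so the path is blocked at alpha.
Path 2: mu → sigma ← lam → alpha → gamma
  lam is a fork here and lam is conditioned on, so the path is blocked at lam.
Path 3: mu → sigma → gamma
  sigma is a chain here and sigma is conditioned on, so the path is blocked at sigma.
Path 4: mu → sigma ← zeta ← lam → alpha → gamma
  lam is a fork here and lam is conditioned on, so the path is blocked at lam.
Path 5: mu → tau ← gamma
  tau is a collider here and neither tau nor any of its descendants is conditioned on, so the collider stays closed — the path is blocked at tau.
Every path is blocked, so mu and gamma are d-separated given {alpha, lam, sigma}.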